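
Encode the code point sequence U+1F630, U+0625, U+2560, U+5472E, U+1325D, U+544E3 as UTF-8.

U+1F630: 4-byte form → F0 9F 98 B0.
U+0625: 2-byte form → D8 A5.
U+2560: 3-byte form → E2 95 A0.
U+5472E: 4-byte form → F1 94 9C AE.
U+1325D: 4-byte form → F0 93 89 9D.
U+544E3: 4-byte form → F1 94 93 A3.
Concatenated (21 bytes): F0 9F 98 B0 D8 A5 E2 95 A0 F1 94 9C AE F0 93 89 9D F1 94 93 A3.

F0 9F 98 B0 D8 A5 E2 95 A0 F1 94 9C AE F0 93 89 9D F1 94 93 A3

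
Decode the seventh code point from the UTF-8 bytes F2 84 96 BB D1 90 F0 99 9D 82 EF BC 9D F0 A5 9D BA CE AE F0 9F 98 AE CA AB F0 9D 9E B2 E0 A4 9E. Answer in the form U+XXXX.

U+1F62E

Offset 0: leading byte 0xF2 = 11110010 → 4-byte char #1 = F2 84 96 BB.
Offset 4: leading byte 0xD1 = 11010001 → 2-byte char #2 = D1 90.
Offset 6: leading byte 0xF0 = 11110000 → 4-byte char #3 = F0 99 9D 82.
Offset 10: leading byte 0xEF = 11101111 → 3-byte char #4 = EF BC 9D.
Offset 13: leading byte 0xF0 = 11110000 → 4-byte char #5 = F0 A5 9D BA.
Offset 17: leading byte 0xCE = 11001110 → 2-byte char #6 = CE AE.
Offset 19: leading byte 0xF0 = 11110000 → 4-byte char #7 = F0 9F 98 AE.
Leading byte 0xF0 = 11110000 matches 11110xxx → 4-byte sequence.
Byte 1: 0xF0 = 11110000, payload 000 (3 bits).
Byte 2: 0x9F = 10011111 (10xxxxxx ✓), payload 011111.
Byte 3: 0x98 = 10011000 (10xxxxxx ✓), payload 011000.
Byte 4: 0xAE = 10101110 (10xxxxxx ✓), payload 101110.
Concatenate: 000011111011000101110 = 0x1F62E (21 bits → U+1F62E).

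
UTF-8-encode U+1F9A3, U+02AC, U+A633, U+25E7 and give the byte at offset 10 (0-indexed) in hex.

U+1F9A3 → 4-byte form F0 9F A6 A3 at offsets 0–3.
U+02AC → 2-byte form CA AC at offsets 4–5.
U+A633 → 3-byte form EA 98 B3 at offsets 6–8.
U+25E7 → 3-byte form E2 97 A7 at offsets 9–11.
Offset 10 falls in char 4's range; it's byte 2 of E2 97 A7 = 0x97.

0x97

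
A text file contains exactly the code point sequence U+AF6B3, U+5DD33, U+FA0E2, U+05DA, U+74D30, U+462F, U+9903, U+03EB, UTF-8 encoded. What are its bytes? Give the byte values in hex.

U+AF6B3: 4-byte form → F2 AF 9A B3.
U+5DD33: 4-byte form → F1 9D B4 B3.
U+FA0E2: 4-byte form → F3 BA 83 A2.
U+05DA: 2-byte form → D7 9A.
U+74D30: 4-byte form → F1 B4 B4 B0.
U+462F: 3-byte form → E4 98 AF.
U+9903: 3-byte form → E9 A4 83.
U+03EB: 2-byte form → CF AB.
Concatenated (26 bytes): F2 AF 9A B3 F1 9D B4 B3 F3 BA 83 A2 D7 9A F1 B4 B4 B0 E4 98 AF E9 A4 83 CF AB.

F2 AF 9A B3 F1 9D B4 B3 F3 BA 83 A2 D7 9A F1 B4 B4 B0 E4 98 AF E9 A4 83 CF AB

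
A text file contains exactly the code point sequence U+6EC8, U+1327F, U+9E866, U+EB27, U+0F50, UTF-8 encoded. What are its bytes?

U+6EC8: 3-byte form → E6 BB 88.
U+1327F: 4-byte form → F0 93 89 BF.
U+9E866: 4-byte form → F2 9E A1 A6.
U+EB27: 3-byte form → EE AC A7.
U+0F50: 3-byte form → E0 BD 90.
Concatenated (17 bytes): E6 BB 88 F0 93 89 BF F2 9E A1 A6 EE AC A7 E0 BD 90.

E6 BB 88 F0 93 89 BF F2 9E A1 A6 EE AC A7 E0 BD 90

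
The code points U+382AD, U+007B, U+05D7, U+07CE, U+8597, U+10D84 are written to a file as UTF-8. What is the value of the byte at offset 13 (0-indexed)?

0x90

U+382AD → 4-byte form F0 B8 8A AD at offsets 0–3.
U+007B → 1-byte form 7B at offsets 4–4.
U+05D7 → 2-byte form D7 97 at offsets 5–6.
U+07CE → 2-byte form DF 8E at offsets 7–8.
U+8597 → 3-byte form E8 96 97 at offsets 9–11.
U+10D84 → 4-byte form F0 90 B6 84 at offsets 12–15.
Offset 13 falls in char 6's range; it's byte 2 of F0 90 B6 84 = 0x90.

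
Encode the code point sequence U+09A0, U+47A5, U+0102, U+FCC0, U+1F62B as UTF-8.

U+09A0: 3-byte form → E0 A6 A0.
U+47A5: 3-byte form → E4 9E A5.
U+0102: 2-byte form → C4 82.
U+FCC0: 3-byte form → EF B3 80.
U+1F62B: 4-byte form → F0 9F 98 AB.
Concatenated (15 bytes): E0 A6 A0 E4 9E A5 C4 82 EF B3 80 F0 9F 98 AB.

E0 A6 A0 E4 9E A5 C4 82 EF B3 80 F0 9F 98 AB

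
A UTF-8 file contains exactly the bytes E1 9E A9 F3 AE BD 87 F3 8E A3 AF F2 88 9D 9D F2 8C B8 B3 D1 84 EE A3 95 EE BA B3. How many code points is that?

Byte at offset 0: 0xE1 = 11100001 → 3-byte char (#1). Advance 3.
Byte at offset 3: 0xF3 = 11110011 → 4-byte char (#2). Advance 4.
Byte at offset 7: 0xF3 = 11110011 → 4-byte char (#3). Advance 4.
Byte at offset 11: 0xF2 = 11110010 → 4-byte char (#4). Advance 4.
Byte at offset 15: 0xF2 = 11110010 → 4-byte char (#5). Advance 4.
Byte at offset 19: 0xD1 = 11010001 → 2-byte char (#6). Advance 2.
Byte at offset 21: 0xEE = 11101110 → 3-byte char (#7). Advance 3.
Byte at offset 24: 0xEE = 11101110 → 3-byte char (#8). Advance 3.
Reached end at offset 27 after 8 code points.

8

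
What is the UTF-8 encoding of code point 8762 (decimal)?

E2 88 BA

U+223A = 0x223A = 8762 decimal. In range U+0800–U+FFFF → 3-byte form: 1110xxxx 10xxxxxx 10xxxxxx.
Binary (16 bits): 0010001000111010.
Split 4+6+6: 0010 | 001000 | 111010.
Byte 1: 11100010 = 0xE2.
Byte 2: 10001000 = 0x88.
Byte 3: 10111010 = 0xBA.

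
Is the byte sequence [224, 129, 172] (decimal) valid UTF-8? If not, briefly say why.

invalid (overlong encoding)

Leading byte 0xE0 = 11100000 → 3-byte form.
Continuation bytes all match 10xxxxxx. Payload decodes to 0x6C.
But 0x6C < 0x800, the minimum for a 3-byte sequence — this is an overlong encoding.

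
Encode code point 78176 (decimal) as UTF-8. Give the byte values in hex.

F0 93 85 A0

U+13160 = 0x13160 = 78176 decimal. In range U+10000–U+10FFFF → 4-byte form: 11110xxx 10xxxxxx 10xxxxxx 10xxxxxx.
Binary (21 bits): 000010011000101100000.
Split 3+6+6+6: 000 | 010011 | 000101 | 100000.
Byte 1: 11110000 = 0xF0.
Byte 2: 10010011 = 0x93.
Byte 3: 10000101 = 0x85.
Byte 4: 10100000 = 0xA0.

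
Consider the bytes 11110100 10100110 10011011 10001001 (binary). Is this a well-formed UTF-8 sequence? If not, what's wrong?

invalid (encodes a value above U+10FFFF)

Leading byte 0xF4 = 11110100 → 4-byte form.
Payload = 0x1266C9, which exceeds U+10FFFF, the maximum Unicode code point. (Leading bytes F5–FF, or F4 followed by ≥ 0x90, are invalid.)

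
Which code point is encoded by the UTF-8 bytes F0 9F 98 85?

Leading byte 0xF0 = 11110000 matches 11110xxx → 4-byte sequence.
Byte 1: 0xF0 = 11110000, payload 000 (3 bits).
Byte 2: 0x9F = 10011111 (10xxxxxx ✓), payload 011111.
Byte 3: 0x98 = 10011000 (10xxxxxx ✓), payload 011000.
Byte 4: 0x85 = 10000101 (10xxxxxx ✓), payload 000101.
Concatenate: 000011111011000000101 = 0x1F605 (21 bits → U+1F605).

U+1F605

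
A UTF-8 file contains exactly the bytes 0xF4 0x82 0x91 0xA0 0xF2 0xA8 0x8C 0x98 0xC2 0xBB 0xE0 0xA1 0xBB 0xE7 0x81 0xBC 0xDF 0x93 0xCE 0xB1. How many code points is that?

7

Byte at offset 0: 0xF4 = 11110100 → 4-byte char (#1). Advance 4.
Byte at offset 4: 0xF2 = 11110010 → 4-byte char (#2). Advance 4.
Byte at offset 8: 0xC2 = 11000010 → 2-byte char (#3). Advance 2.
Byte at offset 10: 0xE0 = 11100000 → 3-byte char (#4). Advance 3.
Byte at offset 13: 0xE7 = 11100111 → 3-byte char (#5). Advance 3.
Byte at offset 16: 0xDF = 11011111 → 2-byte char (#6). Advance 2.
Byte at offset 18: 0xCE = 11001110 → 2-byte char (#7). Advance 2.
Reached end at offset 20 after 7 code points.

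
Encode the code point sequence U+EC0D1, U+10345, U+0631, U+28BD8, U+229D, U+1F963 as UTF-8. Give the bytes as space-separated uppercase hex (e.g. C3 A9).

U+EC0D1: 4-byte form → F3 AC 83 91.
U+10345: 4-byte form → F0 90 8D 85.
U+0631: 2-byte form → D8 B1.
U+28BD8: 4-byte form → F0 A8 AF 98.
U+229D: 3-byte form → E2 8A 9D.
U+1F963: 4-byte form → F0 9F A5 A3.
Concatenated (21 bytes): F3 AC 83 91 F0 90 8D 85 D8 B1 F0 A8 AF 98 E2 8A 9D F0 9F A5 A3.

F3 AC 83 91 F0 90 8D 85 D8 B1 F0 A8 AF 98 E2 8A 9D F0 9F A5 A3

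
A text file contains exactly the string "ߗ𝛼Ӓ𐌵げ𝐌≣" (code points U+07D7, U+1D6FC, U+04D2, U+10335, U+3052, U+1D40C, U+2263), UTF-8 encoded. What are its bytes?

U+07D7: 2-byte form → DF 97.
U+1D6FC: 4-byte form → F0 9D 9B BC.
U+04D2: 2-byte form → D3 92.
U+10335: 4-byte form → F0 90 8C B5.
U+3052: 3-byte form → E3 81 92.
U+1D40C: 4-byte form → F0 9D 90 8C.
U+2263: 3-byte form → E2 89 A3.
Concatenated (22 bytes): DF 97 F0 9D 9B BC D3 92 F0 90 8C B5 E3 81 92 F0 9D 90 8C E2 89 A3.

DF 97 F0 9D 9B BC D3 92 F0 90 8C B5 E3 81 92 F0 9D 90 8C E2 89 A3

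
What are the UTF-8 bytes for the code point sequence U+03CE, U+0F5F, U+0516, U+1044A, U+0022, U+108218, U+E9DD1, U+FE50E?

CF 8E E0 BD 9F D4 96 F0 90 91 8A 22 F4 88 88 98 F3 A9 B7 91 F3 BE 94 8E

U+03CE: 2-byte form → CF 8E.
U+0F5F: 3-byte form → E0 BD 9F.
U+0516: 2-byte form → D4 96.
U+1044A: 4-byte form → F0 90 91 8A.
U+0022: 1-byte form → 22.
U+108218: 4-byte form → F4 88 88 98.
U+E9DD1: 4-byte form → F3 A9 B7 91.
U+FE50E: 4-byte form → F3 BE 94 8E.
Concatenated (24 bytes): CF 8E E0 BD 9F D4 96 F0 90 91 8A 22 F4 88 88 98 F3 A9 B7 91 F3 BE 94 8E.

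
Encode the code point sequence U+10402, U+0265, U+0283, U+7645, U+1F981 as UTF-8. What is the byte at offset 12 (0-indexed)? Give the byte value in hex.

U+10402 → 4-byte form F0 90 90 82 at offsets 0–3.
U+0265 → 2-byte form C9 A5 at offsets 4–5.
U+0283 → 2-byte form CA 83 at offsets 6–7.
U+7645 → 3-byte form E7 99 85 at offsets 8–10.
U+1F981 → 4-byte form F0 9F A6 81 at offsets 11–14.
Offset 12 falls in char 5's range; it's byte 2 of F0 9F A6 81 = 0x9F.

0x9F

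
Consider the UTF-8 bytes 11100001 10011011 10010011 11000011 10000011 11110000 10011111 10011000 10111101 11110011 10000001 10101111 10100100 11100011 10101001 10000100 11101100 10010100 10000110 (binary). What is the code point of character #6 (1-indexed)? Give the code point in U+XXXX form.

U+C506

Offset 0: leading byte 0xE1 = 11100001 → 3-byte char #1 = E1 9B 93.
Offset 3: leading byte 0xC3 = 11000011 → 2-byte char #2 = C3 83.
Offset 5: leading byte 0xF0 = 11110000 → 4-byte char #3 = F0 9F 98 BD.
Offset 9: leading byte 0xF3 = 11110011 → 4-byte char #4 = F3 81 AF A4.
Offset 13: leading byte 0xE3 = 11100011 → 3-byte char #5 = E3 A9 84.
Offset 16: leading byte 0xEC = 11101100 → 3-byte char #6 = EC 94 86.
Leading byte 0xEC = 11101100 matches 1110xxxx → 3-byte sequence.
Byte 1: 0xEC = 11101100, payload 1100 (4 bits).
Byte 2: 0x94 = 10010100 (10xxxxxx ✓), payload 010100.
Byte 3: 0x86 = 10000110 (10xxxxxx ✓), payload 000110.
Concatenate: 1100010100000110 = 0xC506 (16 bits → U+C506).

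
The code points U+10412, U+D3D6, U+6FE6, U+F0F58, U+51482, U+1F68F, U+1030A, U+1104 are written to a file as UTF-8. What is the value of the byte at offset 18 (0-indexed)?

U+10412 → 4-byte form F0 90 90 92 at offsets 0–3.
U+D3D6 → 3-byte form ED 8F 96 at offsets 4–6.
U+6FE6 → 3-byte form E6 BF A6 at offsets 7–9.
U+F0F58 → 4-byte form F3 B0 BD 98 at offsets 10–13.
U+51482 → 4-byte form F1 91 92 82 at offsets 14–17.
U+1F68F → 4-byte form F0 9F 9A 8F at offsets 18–21.
Offset 18 falls in char 6's range; it's byte 1 of F0 9F 9A 8F = 0xF0.

0xF0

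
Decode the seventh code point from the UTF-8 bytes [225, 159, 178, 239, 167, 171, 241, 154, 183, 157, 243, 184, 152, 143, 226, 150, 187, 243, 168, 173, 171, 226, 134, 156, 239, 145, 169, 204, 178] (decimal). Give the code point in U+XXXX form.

U+219C

Offset 0: leading byte 0xE1 = 11100001 → 3-byte char #1 = E1 9F B2.
Offset 3: leading byte 0xEF = 11101111 → 3-byte char #2 = EF A7 AB.
Offset 6: leading byte 0xF1 = 11110001 → 4-byte char #3 = F1 9A B7 9D.
Offset 10: leading byte 0xF3 = 11110011 → 4-byte char #4 = F3 B8 98 8F.
Offset 14: leading byte 0xE2 = 11100010 → 3-byte char #5 = E2 96 BB.
Offset 17: leading byte 0xF3 = 11110011 → 4-byte char #6 = F3 A8 AD AB.
Offset 21: leading byte 0xE2 = 11100010 → 3-byte char #7 = E2 86 9C.
Leading byte 0xE2 = 11100010 matches 1110xxxx → 3-byte sequence.
Byte 1: 0xE2 = 11100010, payload 0010 (4 bits).
Byte 2: 0x86 = 10000110 (10xxxxxx ✓), payload 000110.
Byte 3: 0x9C = 10011100 (10xxxxxx ✓), payload 011100.
Concatenate: 0010000110011100 = 0x219C (16 bits → U+219C).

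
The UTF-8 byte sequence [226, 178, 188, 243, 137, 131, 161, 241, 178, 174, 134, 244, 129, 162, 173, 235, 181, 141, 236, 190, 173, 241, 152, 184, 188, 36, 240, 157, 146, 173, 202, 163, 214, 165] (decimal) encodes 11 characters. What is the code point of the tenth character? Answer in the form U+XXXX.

Offset 0: leading byte 0xE2 = 11100010 → 3-byte char #1 = E2 B2 BC.
Offset 3: leading byte 0xF3 = 11110011 → 4-byte char #2 = F3 89 83 A1.
Offset 7: leading byte 0xF1 = 11110001 → 4-byte char #3 = F1 B2 AE 86.
Offset 11: leading byte 0xF4 = 11110100 → 4-byte char #4 = F4 81 A2 AD.
Offset 15: leading byte 0xEB = 11101011 → 3-byte char #5 = EB B5 8D.
Offset 18: leading byte 0xEC = 11101100 → 3-byte char #6 = EC BE AD.
Offset 21: leading byte 0xF1 = 11110001 → 4-byte char #7 = F1 98 B8 BC.
Offset 25: leading byte 0x24 = 00100100 → 1-byte char #8 = 24.
Offset 26: leading byte 0xF0 = 11110000 → 4-byte char #9 = F0 9D 92 AD.
Offset 30: leading byte 0xCA = 11001010 → 2-byte char #10 = CA A3.
Leading byte 0xCA = 11001010 matches 110xxxxx → 2-byte sequence.
Byte 1: 0xCA = 11001010, payload 01010 (5 bits).
Byte 2: 0xA3 = 10100011 (10xxxxxx ✓), payload 100011.
Concatenate: 01010100011 = 0x2A3 (11 bits → U+02A3).

U+02A3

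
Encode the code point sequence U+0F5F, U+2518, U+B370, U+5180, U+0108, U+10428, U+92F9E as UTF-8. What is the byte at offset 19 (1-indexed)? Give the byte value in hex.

1-indexed offset 19 is 0-indexed offset 18.
U+0F5F → 3-byte form E0 BD 9F at offsets 0–2.
U+2518 → 3-byte form E2 94 98 at offsets 3–5.
U+B370 → 3-byte form EB 8D B0 at offsets 6–8.
U+5180 → 3-byte form E5 86 80 at offsets 9–11.
U+0108 → 2-byte form C4 88 at offsets 12–13.
U+10428 → 4-byte form F0 90 90 A8 at offsets 14–17.
U+92F9E → 4-byte form F2 92 BE 9E at offsets 18–21.
Offset 18 falls in char 7's range; it's byte 1 of F2 92 BE 9E = 0xF2.

0xF2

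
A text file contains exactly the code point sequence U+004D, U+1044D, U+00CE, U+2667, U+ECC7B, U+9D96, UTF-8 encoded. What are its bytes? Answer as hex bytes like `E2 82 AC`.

4D F0 90 91 8D C3 8E E2 99 A7 F3 AC B1 BB E9 B6 96

U+004D: 1-byte form → 4D.
U+1044D: 4-byte form → F0 90 91 8D.
U+00CE: 2-byte form → C3 8E.
U+2667: 3-byte form → E2 99 A7.
U+ECC7B: 4-byte form → F3 AC B1 BB.
U+9D96: 3-byte form → E9 B6 96.
Concatenated (17 bytes): 4D F0 90 91 8D C3 8E E2 99 A7 F3 AC B1 BB E9 B6 96.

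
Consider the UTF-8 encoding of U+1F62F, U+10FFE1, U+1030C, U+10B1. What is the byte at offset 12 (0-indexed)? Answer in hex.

U+1F62F → 4-byte form F0 9F 98 AF at offsets 0–3.
U+10FFE1 → 4-byte form F4 8F BF A1 at offsets 4–7.
U+1030C → 4-byte form F0 90 8C 8C at offsets 8–11.
U+10B1 → 3-byte form E1 82 B1 at offsets 12–14.
Offset 12 falls in char 4's range; it's byte 1 of E1 82 B1 = 0xE1.

0xE1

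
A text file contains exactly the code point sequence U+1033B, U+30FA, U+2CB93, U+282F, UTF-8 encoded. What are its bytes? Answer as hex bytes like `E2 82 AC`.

F0 90 8C BB E3 83 BA F0 AC AE 93 E2 A0 AF

U+1033B: 4-byte form → F0 90 8C BB.
U+30FA: 3-byte form → E3 83 BA.
U+2CB93: 4-byte form → F0 AC AE 93.
U+282F: 3-byte form → E2 A0 AF.
Concatenated (14 bytes): F0 90 8C BB E3 83 BA F0 AC AE 93 E2 A0 AF.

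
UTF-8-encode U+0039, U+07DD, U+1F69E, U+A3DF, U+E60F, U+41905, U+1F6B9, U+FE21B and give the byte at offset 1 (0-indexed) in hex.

0xDF

U+0039 → 1-byte form 39 at offsets 0–0.
U+07DD → 2-byte form DF 9D at offsets 1–2.
Offset 1 falls in char 2's range; it's byte 1 of DF 9D = 0xDF.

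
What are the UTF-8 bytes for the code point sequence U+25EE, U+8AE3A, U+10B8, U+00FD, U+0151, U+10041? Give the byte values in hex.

E2 97 AE F2 8A B8 BA E1 82 B8 C3 BD C5 91 F0 90 81 81

U+25EE: 3-byte form → E2 97 AE.
U+8AE3A: 4-byte form → F2 8A B8 BA.
U+10B8: 3-byte form → E1 82 B8.
U+00FD: 2-byte form → C3 BD.
U+0151: 2-byte form → C5 91.
U+10041: 4-byte form → F0 90 81 81.
Concatenated (18 bytes): E2 97 AE F2 8A B8 BA E1 82 B8 C3 BD C5 91 F0 90 81 81.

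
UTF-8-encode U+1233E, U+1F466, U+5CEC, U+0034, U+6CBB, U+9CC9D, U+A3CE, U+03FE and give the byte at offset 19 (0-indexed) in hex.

0xEA

U+1233E → 4-byte form F0 92 8C BE at offsets 0–3.
U+1F466 → 4-byte form F0 9F 91 A6 at offsets 4–7.
U+5CEC → 3-byte form E5 B3 AC at offsets 8–10.
U+0034 → 1-byte form 34 at offsets 11–11.
U+6CBB → 3-byte form E6 B2 BB at offsets 12–14.
U+9CC9D → 4-byte form F2 9C B2 9D at offsets 15–18.
U+A3CE → 3-byte form EA 8F 8E at offsets 19–21.
Offset 19 falls in char 7's range; it's byte 1 of EA 8F 8E = 0xEA.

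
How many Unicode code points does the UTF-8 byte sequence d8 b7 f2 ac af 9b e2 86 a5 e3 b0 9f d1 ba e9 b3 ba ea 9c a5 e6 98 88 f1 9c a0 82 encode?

Byte at offset 0: 0xD8 = 11011000 → 2-byte char (#1). Advance 2.
Byte at offset 2: 0xF2 = 11110010 → 4-byte char (#2). Advance 4.
Byte at offset 6: 0xE2 = 11100010 → 3-byte char (#3). Advance 3.
Byte at offset 9: 0xE3 = 11100011 → 3-byte char (#4). Advance 3.
Byte at offset 12: 0xD1 = 11010001 → 2-byte char (#5). Advance 2.
Byte at offset 14: 0xE9 = 11101001 → 3-byte char (#6). Advance 3.
Byte at offset 17: 0xEA = 11101010 → 3-byte char (#7). Advance 3.
Byte at offset 20: 0xE6 = 11100110 → 3-byte char (#8). Advance 3.
Byte at offset 23: 0xF1 = 11110001 → 4-byte char (#9). Advance 4.
Reached end at offset 27 after 9 code points.

9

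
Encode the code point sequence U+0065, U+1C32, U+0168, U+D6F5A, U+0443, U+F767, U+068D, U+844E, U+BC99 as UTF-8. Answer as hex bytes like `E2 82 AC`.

65 E1 B0 B2 C5 A8 F3 96 BD 9A D1 83 EF 9D A7 DA 8D E8 91 8E EB B2 99

U+0065: 1-byte form → 65.
U+1C32: 3-byte form → E1 B0 B2.
U+0168: 2-byte form → C5 A8.
U+D6F5A: 4-byte form → F3 96 BD 9A.
U+0443: 2-byte form → D1 83.
U+F767: 3-byte form → EF 9D A7.
U+068D: 2-byte form → DA 8D.
U+844E: 3-byte form → E8 91 8E.
U+BC99: 3-byte form → EB B2 99.
Concatenated (23 bytes): 65 E1 B0 B2 C5 A8 F3 96 BD 9A D1 83 EF 9D A7 DA 8D E8 91 8E EB B2 99.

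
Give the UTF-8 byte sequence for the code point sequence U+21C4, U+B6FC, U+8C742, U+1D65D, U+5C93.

E2 87 84 EB 9B BC F2 8C 9D 82 F0 9D 99 9D E5 B2 93

U+21C4: 3-byte form → E2 87 84.
U+B6FC: 3-byte form → EB 9B BC.
U+8C742: 4-byte form → F2 8C 9D 82.
U+1D65D: 4-byte form → F0 9D 99 9D.
U+5C93: 3-byte form → E5 B2 93.
Concatenated (17 bytes): E2 87 84 EB 9B BC F2 8C 9D 82 F0 9D 99 9D E5 B2 93.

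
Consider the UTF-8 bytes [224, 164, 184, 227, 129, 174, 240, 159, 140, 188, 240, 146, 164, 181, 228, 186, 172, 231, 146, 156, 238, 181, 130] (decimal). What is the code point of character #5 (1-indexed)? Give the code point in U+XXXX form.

Offset 0: leading byte 0xE0 = 11100000 → 3-byte char #1 = E0 A4 B8.
Offset 3: leading byte 0xE3 = 11100011 → 3-byte char #2 = E3 81 AE.
Offset 6: leading byte 0xF0 = 11110000 → 4-byte char #3 = F0 9F 8C BC.
Offset 10: leading byte 0xF0 = 11110000 → 4-byte char #4 = F0 92 A4 B5.
Offset 14: leading byte 0xE4 = 11100100 → 3-byte char #5 = E4 BA AC.
Leading byte 0xE4 = 11100100 matches 1110xxxx → 3-byte sequence.
Byte 1: 0xE4 = 11100100, payload 0100 (4 bits).
Byte 2: 0xBA = 10111010 (10xxxxxx ✓), payload 111010.
Byte 3: 0xAC = 10101100 (10xxxxxx ✓), payload 101100.
Concatenate: 0100111010101100 = 0x4EAC (16 bits → U+4EAC).

U+4EAC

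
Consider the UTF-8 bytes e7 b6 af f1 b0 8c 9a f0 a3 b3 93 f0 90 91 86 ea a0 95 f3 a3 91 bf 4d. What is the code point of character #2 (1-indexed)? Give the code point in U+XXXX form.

U+7031A

Offset 0: leading byte 0xE7 = 11100111 → 3-byte char #1 = E7 B6 AF.
Offset 3: leading byte 0xF1 = 11110001 → 4-byte char #2 = F1 B0 8C 9A.
Leading byte 0xF1 = 11110001 matches 11110xxx → 4-byte sequence.
Byte 1: 0xF1 = 11110001, payload 001 (3 bits).
Byte 2: 0xB0 = 10110000 (10xxxxxx ✓), payload 110000.
Byte 3: 0x8C = 10001100 (10xxxxxx ✓), payload 001100.
Byte 4: 0x9A = 10011010 (10xxxxxx ✓), payload 011010.
Concatenate: 001110000001100011010 = 0x7031A (21 bits → U+7031A).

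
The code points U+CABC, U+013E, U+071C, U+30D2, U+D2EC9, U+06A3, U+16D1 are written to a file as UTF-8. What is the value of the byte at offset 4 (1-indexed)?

1-indexed offset 4 is 0-indexed offset 3.
U+CABC → 3-byte form EC AA BC at offsets 0–2.
U+013E → 2-byte form C4 BE at offsets 3–4.
Offset 3 falls in char 2's range; it's byte 1 of C4 BE = 0xC4.

0xC4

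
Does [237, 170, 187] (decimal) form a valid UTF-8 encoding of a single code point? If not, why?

invalid (encodes a surrogate (U+D800–U+DFFF))

Structurally a 3-byte sequence; payload = 0xDABB.
But 0xDABB is in U+D800–U+DFFF, the surrogate range. Surrogates are not Unicode scalar values and are forbidden in UTF-8.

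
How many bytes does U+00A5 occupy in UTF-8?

U+00A5 = 0xA5. UTF-8 uses 1 byte below 0x80, 2 below 0x800, 3 below 0x10000, 4 up to 0x10FFFF. 0xA5 is in U+0080–U+07FF → 2 bytes.

2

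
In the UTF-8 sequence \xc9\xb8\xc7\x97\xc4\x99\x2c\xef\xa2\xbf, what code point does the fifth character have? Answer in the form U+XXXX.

Offset 0: leading byte 0xC9 = 11001001 → 2-byte char #1 = C9 B8.
Offset 2: leading byte 0xC7 = 11000111 → 2-byte char #2 = C7 97.
Offset 4: leading byte 0xC4 = 11000100 → 2-byte char #3 = C4 99.
Offset 6: leading byte 0x2C = 00101100 → 1-byte char #4 = 2C.
Offset 7: leading byte 0xEF = 11101111 → 3-byte char #5 = EF A2 BF.
Leading byte 0xEF = 11101111 matches 1110xxxx → 3-byte sequence.
Byte 1: 0xEF = 11101111, payload 1111 (4 bits).
Byte 2: 0xA2 = 10100010 (10xxxxxx ✓), payload 100010.
Byte 3: 0xBF = 10111111 (10xxxxxx ✓), payload 111111.
Concatenate: 1111100010111111 = 0xF8BF (16 bits → U+F8BF).

U+F8BF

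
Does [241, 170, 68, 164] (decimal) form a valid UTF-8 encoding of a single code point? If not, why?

Leading byte 0xF1 = 11110001 → 4-byte form.
Byte 3 is 0x44 = 01000100, which is not 10xxxxxx — expected a continuation byte.

invalid (non-continuation byte where continuation expected)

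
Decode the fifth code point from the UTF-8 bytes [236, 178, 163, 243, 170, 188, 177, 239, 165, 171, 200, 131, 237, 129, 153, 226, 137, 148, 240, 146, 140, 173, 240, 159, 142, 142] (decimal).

U+D059

Offset 0: leading byte 0xEC = 11101100 → 3-byte char #1 = EC B2 A3.
Offset 3: leading byte 0xF3 = 11110011 → 4-byte char #2 = F3 AA BC B1.
Offset 7: leading byte 0xEF = 11101111 → 3-byte char #3 = EF A5 AB.
Offset 10: leading byte 0xC8 = 11001000 → 2-byte char #4 = C8 83.
Offset 12: leading byte 0xED = 11101101 → 3-byte char #5 = ED 81 99.
Leading byte 0xED = 11101101 matches 1110xxxx → 3-byte sequence.
Byte 1: 0xED = 11101101, payload 1101 (4 bits).
Byte 2: 0x81 = 10000001 (10xxxxxx ✓), payload 000001.
Byte 3: 0x99 = 10011001 (10xxxxxx ✓), payload 011001.
Concatenate: 1101000001011001 = 0xD059 (16 bits → U+D059).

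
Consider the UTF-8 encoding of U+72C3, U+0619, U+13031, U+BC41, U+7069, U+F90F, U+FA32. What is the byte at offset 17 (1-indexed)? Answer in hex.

1-indexed offset 17 is 0-indexed offset 16.
U+72C3 → 3-byte form E7 8B 83 at offsets 0–2.
U+0619 → 2-byte form D8 99 at offsets 3–4.
U+13031 → 4-byte form F0 93 80 B1 at offsets 5–8.
U+BC41 → 3-byte form EB B1 81 at offsets 9–11.
U+7069 → 3-byte form E7 81 A9 at offsets 12–14.
U+F90F → 3-byte form EF A4 8F at offsets 15–17.
Offset 16 falls in char 6's range; it's byte 2 of EF A4 8F = 0xA4.

0xA4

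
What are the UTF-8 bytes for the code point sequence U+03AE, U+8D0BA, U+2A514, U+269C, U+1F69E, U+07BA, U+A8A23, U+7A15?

CE AE F2 8D 82 BA F0 AA 94 94 E2 9A 9C F0 9F 9A 9E DE BA F2 A8 A8 A3 E7 A8 95

U+03AE: 2-byte form → CE AE.
U+8D0BA: 4-byte form → F2 8D 82 BA.
U+2A514: 4-byte form → F0 AA 94 94.
U+269C: 3-byte form → E2 9A 9C.
U+1F69E: 4-byte form → F0 9F 9A 9E.
U+07BA: 2-byte form → DE BA.
U+A8A23: 4-byte form → F2 A8 A8 A3.
U+7A15: 3-byte form → E7 A8 95.
Concatenated (26 bytes): CE AE F2 8D 82 BA F0 AA 94 94 E2 9A 9C F0 9F 9A 9E DE BA F2 A8 A8 A3 E7 A8 95.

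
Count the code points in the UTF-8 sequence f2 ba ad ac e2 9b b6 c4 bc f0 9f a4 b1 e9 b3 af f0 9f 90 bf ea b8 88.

Byte at offset 0: 0xF2 = 11110010 → 4-byte char (#1). Advance 4.
Byte at offset 4: 0xE2 = 11100010 → 3-byte char (#2). Advance 3.
Byte at offset 7: 0xC4 = 11000100 → 2-byte char (#3). Advance 2.
Byte at offset 9: 0xF0 = 11110000 → 4-byte char (#4). Advance 4.
Byte at offset 13: 0xE9 = 11101001 → 3-byte char (#5). Advance 3.
Byte at offset 16: 0xF0 = 11110000 → 4-byte char (#6). Advance 4.
Byte at offset 20: 0xEA = 11101010 → 3-byte char (#7). Advance 3.
Reached end at offset 23 after 7 code points.

7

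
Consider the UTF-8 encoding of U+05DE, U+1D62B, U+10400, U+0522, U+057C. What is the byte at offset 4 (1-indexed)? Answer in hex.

0x9D

1-indexed offset 4 is 0-indexed offset 3.
U+05DE → 2-byte form D7 9E at offsets 0–1.
U+1D62B → 4-byte form F0 9D 98 AB at offsets 2–5.
Offset 3 falls in char 2's range; it's byte 2 of F0 9D 98 AB = 0x9D.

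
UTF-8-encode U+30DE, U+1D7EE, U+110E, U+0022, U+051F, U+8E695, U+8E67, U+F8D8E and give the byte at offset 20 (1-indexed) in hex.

1-indexed offset 20 is 0-indexed offset 19.
U+30DE → 3-byte form E3 83 9E at offsets 0–2.
U+1D7EE → 4-byte form F0 9D 9F AE at offsets 3–6.
U+110E → 3-byte form E1 84 8E at offsets 7–9.
U+0022 → 1-byte form 22 at offsets 10–10.
U+051F → 2-byte form D4 9F at offsets 11–12.
U+8E695 → 4-byte form F2 8E 9A 95 at offsets 13–16.
U+8E67 → 3-byte form E8 B9 A7 at offsets 17–19.
Offset 19 falls in char 7's range; it's byte 3 of E8 B9 A7 = 0xA7.

0xA7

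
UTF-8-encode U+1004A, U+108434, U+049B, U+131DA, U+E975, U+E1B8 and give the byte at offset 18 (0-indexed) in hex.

U+1004A → 4-byte form F0 90 81 8A at offsets 0–3.
U+108434 → 4-byte form F4 88 90 B4 at offsets 4–7.
U+049B → 2-byte form D2 9B at offsets 8–9.
U+131DA → 4-byte form F0 93 87 9A at offsets 10–13.
U+E975 → 3-byte form EE A5 B5 at offsets 14–16.
U+E1B8 → 3-byte form EE 86 B8 at offsets 17–19.
Offset 18 falls in char 6's range; it's byte 2 of EE 86 B8 = 0x86.

0x86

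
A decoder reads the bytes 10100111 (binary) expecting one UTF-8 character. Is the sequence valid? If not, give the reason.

invalid (continuation byte with no leading byte)

Byte 0xA7 = 10100111 has the form 10xxxxxx — a continuation byte — but there is no preceding leading byte.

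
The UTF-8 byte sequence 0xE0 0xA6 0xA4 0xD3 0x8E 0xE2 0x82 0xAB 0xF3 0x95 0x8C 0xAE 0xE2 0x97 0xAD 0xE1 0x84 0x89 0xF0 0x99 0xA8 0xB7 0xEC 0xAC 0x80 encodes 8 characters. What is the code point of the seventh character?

Offset 0: leading byte 0xE0 = 11100000 → 3-byte char #1 = E0 A6 A4.
Offset 3: leading byte 0xD3 = 11010011 → 2-byte char #2 = D3 8E.
Offset 5: leading byte 0xE2 = 11100010 → 3-byte char #3 = E2 82 AB.
Offset 8: leading byte 0xF3 = 11110011 → 4-byte char #4 = F3 95 8C AE.
Offset 12: leading byte 0xE2 = 11100010 → 3-byte char #5 = E2 97 AD.
Offset 15: leading byte 0xE1 = 11100001 → 3-byte char #6 = E1 84 89.
Offset 18: leading byte 0xF0 = 11110000 → 4-byte char #7 = F0 99 A8 B7.
Leading byte 0xF0 = 11110000 matches 11110xxx → 4-byte sequence.
Byte 1: 0xF0 = 11110000, payload 000 (3 bits).
Byte 2: 0x99 = 10011001 (10xxxxxx ✓), payload 011001.
Byte 3: 0xA8 = 10101000 (10xxxxxx ✓), payload 101000.
Byte 4: 0xB7 = 10110111 (10xxxxxx ✓), payload 110111.
Concatenate: 000011001101000110111 = 0x19A37 (21 bits → U+19A37).

U+19A37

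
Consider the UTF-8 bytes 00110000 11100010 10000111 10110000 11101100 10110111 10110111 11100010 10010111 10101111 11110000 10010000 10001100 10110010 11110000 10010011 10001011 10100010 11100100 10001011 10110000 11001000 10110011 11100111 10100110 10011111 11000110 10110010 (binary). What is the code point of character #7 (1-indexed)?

Offset 0: leading byte 0x30 = 00110000 → 1-byte char #1 = 30.
Offset 1: leading byte 0xE2 = 11100010 → 3-byte char #2 = E2 87 B0.
Offset 4: leading byte 0xEC = 11101100 → 3-byte char #3 = EC B7 B7.
Offset 7: leading byte 0xE2 = 11100010 → 3-byte char #4 = E2 97 AF.
Offset 10: leading byte 0xF0 = 11110000 → 4-byte char #5 = F0 90 8C B2.
Offset 14: leading byte 0xF0 = 11110000 → 4-byte char #6 = F0 93 8B A2.
Offset 18: leading byte 0xE4 = 11100100 → 3-byte char #7 = E4 8B B0.
Leading byte 0xE4 = 11100100 matches 1110xxxx → 3-byte sequence.
Byte 1: 0xE4 = 11100100, payload 0100 (4 bits).
Byte 2: 0x8B = 10001011 (10xxxxxx ✓), payload 001011.
Byte 3: 0xB0 = 10110000 (10xxxxxx ✓), payload 110000.
Concatenate: 0100001011110000 = 0x42F0 (16 bits → U+42F0).

U+42F0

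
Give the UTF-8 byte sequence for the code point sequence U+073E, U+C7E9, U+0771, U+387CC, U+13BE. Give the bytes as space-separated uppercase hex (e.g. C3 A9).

DC BE EC 9F A9 DD B1 F0 B8 9F 8C E1 8E BE

U+073E: 2-byte form → DC BE.
U+C7E9: 3-byte form → EC 9F A9.
U+0771: 2-byte form → DD B1.
U+387CC: 4-byte form → F0 B8 9F 8C.
U+13BE: 3-byte form → E1 8E BE.
Concatenated (14 bytes): DC BE EC 9F A9 DD B1 F0 B8 9F 8C E1 8E BE.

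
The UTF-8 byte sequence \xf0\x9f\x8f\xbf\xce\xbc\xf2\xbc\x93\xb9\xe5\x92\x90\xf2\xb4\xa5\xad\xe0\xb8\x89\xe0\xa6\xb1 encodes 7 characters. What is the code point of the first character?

U+1F3FF

Offset 0: leading byte 0xF0 = 11110000 → 4-byte char #1 = F0 9F 8F BF.
Leading byte 0xF0 = 11110000 matches 11110xxx → 4-byte sequence.
Byte 1: 0xF0 = 11110000, payload 000 (3 bits).
Byte 2: 0x9F = 10011111 (10xxxxxx ✓), payload 011111.
Byte 3: 0x8F = 10001111 (10xxxxxx ✓), payload 001111.
Byte 4: 0xBF = 10111111 (10xxxxxx ✓), payload 111111.
Concatenate: 000011111001111111111 = 0x1F3FF (21 bits → U+1F3FF).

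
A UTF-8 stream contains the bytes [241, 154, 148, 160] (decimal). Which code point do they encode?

Leading byte 0xF1 = 11110001 matches 11110xxx → 4-byte sequence.
Byte 1: 0xF1 = 11110001, payload 001 (3 bits).
Byte 2: 0x9A = 10011010 (10xxxxxx ✓), payload 011010.
Byte 3: 0x94 = 10010100 (10xxxxxx ✓), payload 010100.
Byte 4: 0xA0 = 10100000 (10xxxxxx ✓), payload 100000.
Concatenate: 001011010010100100000 = 0x5A520 (21 bits → U+5A520).

U+5A520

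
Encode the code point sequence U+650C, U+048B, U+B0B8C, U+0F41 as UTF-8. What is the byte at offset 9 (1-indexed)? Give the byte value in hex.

0x8C

1-indexed offset 9 is 0-indexed offset 8.
U+650C → 3-byte form E6 94 8C at offsets 0–2.
U+048B → 2-byte form D2 8B at offsets 3–4.
U+B0B8C → 4-byte form F2 B0 AE 8C at offsets 5–8.
Offset 8 falls in char 3's range; it's byte 4 of F2 B0 AE 8C = 0x8C.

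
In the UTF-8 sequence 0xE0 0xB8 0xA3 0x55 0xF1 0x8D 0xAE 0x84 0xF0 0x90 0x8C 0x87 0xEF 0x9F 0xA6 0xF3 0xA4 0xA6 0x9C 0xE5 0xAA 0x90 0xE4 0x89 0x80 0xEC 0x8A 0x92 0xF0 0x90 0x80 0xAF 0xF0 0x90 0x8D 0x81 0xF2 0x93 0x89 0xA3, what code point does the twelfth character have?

U+93263

Offset 0: leading byte 0xE0 = 11100000 → 3-byte char #1 = E0 B8 A3.
Offset 3: leading byte 0x55 = 01010101 → 1-byte char #2 = 55.
Offset 4: leading byte 0xF1 = 11110001 → 4-byte char #3 = F1 8D AE 84.
Offset 8: leading byte 0xF0 = 11110000 → 4-byte char #4 = F0 90 8C 87.
Offset 12: leading byte 0xEF = 11101111 → 3-byte char #5 = EF 9F A6.
Offset 15: leading byte 0xF3 = 11110011 → 4-byte char #6 = F3 A4 A6 9C.
Offset 19: leading byte 0xE5 = 11100101 → 3-byte char #7 = E5 AA 90.
Offset 22: leading byte 0xE4 = 11100100 → 3-byte char #8 = E4 89 80.
Offset 25: leading byte 0xEC = 11101100 → 3-byte char #9 = EC 8A 92.
Offset 28: leading byte 0xF0 = 11110000 → 4-byte char #10 = F0 90 80 AF.
Offset 32: leading byte 0xF0 = 11110000 → 4-byte char #11 = F0 90 8D 81.
Offset 36: leading byte 0xF2 = 11110010 → 4-byte char #12 = F2 93 89 A3.
Leading byte 0xF2 = 11110010 matches 11110xxx → 4-byte sequence.
Byte 1: 0xF2 = 11110010, payload 010 (3 bits).
Byte 2: 0x93 = 10010011 (10xxxxxx ✓), payload 010011.
Byte 3: 0x89 = 10001001 (10xxxxxx ✓), payload 001001.
Byte 4: 0xA3 = 10100011 (10xxxxxx ✓), payload 100011.
Concatenate: 010010011001001100011 = 0x93263 (21 bits → U+93263).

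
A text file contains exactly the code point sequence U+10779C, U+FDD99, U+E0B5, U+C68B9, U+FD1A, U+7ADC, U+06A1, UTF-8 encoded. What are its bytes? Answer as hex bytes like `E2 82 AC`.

F4 87 9E 9C F3 BD B6 99 EE 82 B5 F3 86 A2 B9 EF B4 9A E7 AB 9C DA A1

U+10779C: 4-byte form → F4 87 9E 9C.
U+FDD99: 4-byte form → F3 BD B6 99.
U+E0B5: 3-byte form → EE 82 B5.
U+C68B9: 4-byte form → F3 86 A2 B9.
U+FD1A: 3-byte form → EF B4 9A.
U+7ADC: 3-byte form → E7 AB 9C.
U+06A1: 2-byte form → DA A1.
Concatenated (23 bytes): F4 87 9E 9C F3 BD B6 99 EE 82 B5 F3 86 A2 B9 EF B4 9A E7 AB 9C DA A1.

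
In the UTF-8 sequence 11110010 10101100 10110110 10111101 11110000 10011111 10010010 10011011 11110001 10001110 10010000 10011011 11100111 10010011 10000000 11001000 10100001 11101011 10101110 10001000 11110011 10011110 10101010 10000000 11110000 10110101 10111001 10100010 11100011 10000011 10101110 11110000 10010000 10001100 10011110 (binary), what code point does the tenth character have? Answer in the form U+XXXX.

U+1031E

Offset 0: leading byte 0xF2 = 11110010 → 4-byte char #1 = F2 AC B6 BD.
Offset 4: leading byte 0xF0 = 11110000 → 4-byte char #2 = F0 9F 92 9B.
Offset 8: leading byte 0xF1 = 11110001 → 4-byte char #3 = F1 8E 90 9B.
Offset 12: leading byte 0xE7 = 11100111 → 3-byte char #4 = E7 93 80.
Offset 15: leading byte 0xC8 = 11001000 → 2-byte char #5 = C8 A1.
Offset 17: leading byte 0xEB = 11101011 → 3-byte char #6 = EB AE 88.
Offset 20: leading byte 0xF3 = 11110011 → 4-byte char #7 = F3 9E AA 80.
Offset 24: leading byte 0xF0 = 11110000 → 4-byte char #8 = F0 B5 B9 A2.
Offset 28: leading byte 0xE3 = 11100011 → 3-byte char #9 = E3 83 AE.
Offset 31: leading byte 0xF0 = 11110000 → 4-byte char #10 = F0 90 8C 9E.
Leading byte 0xF0 = 11110000 matches 11110xxx → 4-byte sequence.
Byte 1: 0xF0 = 11110000, payload 000 (3 bits).
Byte 2: 0x90 = 10010000 (10xxxxxx ✓), payload 010000.
Byte 3: 0x8C = 10001100 (10xxxxxx ✓), payload 001100.
Byte 4: 0x9E = 10011110 (10xxxxxx ✓), payload 011110.
Concatenate: 000010000001100011110 = 0x1031E (21 bits → U+1031E).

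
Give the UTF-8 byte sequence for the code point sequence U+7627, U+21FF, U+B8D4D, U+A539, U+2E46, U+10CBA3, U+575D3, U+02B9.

E7 98 A7 E2 87 BF F2 B8 B5 8D EA 94 B9 E2 B9 86 F4 8C AE A3 F1 97 97 93 CA B9

U+7627: 3-byte form → E7 98 A7.
U+21FF: 3-byte form → E2 87 BF.
U+B8D4D: 4-byte form → F2 B8 B5 8D.
U+A539: 3-byte form → EA 94 B9.
U+2E46: 3-byte form → E2 B9 86.
U+10CBA3: 4-byte form → F4 8C AE A3.
U+575D3: 4-byte form → F1 97 97 93.
U+02B9: 2-byte form → CA B9.
Concatenated (26 bytes): E7 98 A7 E2 87 BF F2 B8 B5 8D EA 94 B9 E2 B9 86 F4 8C AE A3 F1 97 97 93 CA B9.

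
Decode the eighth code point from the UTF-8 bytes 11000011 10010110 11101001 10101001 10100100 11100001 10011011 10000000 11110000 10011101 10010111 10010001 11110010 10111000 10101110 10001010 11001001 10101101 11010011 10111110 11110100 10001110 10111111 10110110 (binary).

U+10EFF6

Offset 0: leading byte 0xC3 = 11000011 → 2-byte char #1 = C3 96.
Offset 2: leading byte 0xE9 = 11101001 → 3-byte char #2 = E9 A9 A4.
Offset 5: leading byte 0xE1 = 11100001 → 3-byte char #3 = E1 9B 80.
Offset 8: leading byte 0xF0 = 11110000 → 4-byte char #4 = F0 9D 97 91.
Offset 12: leading byte 0xF2 = 11110010 → 4-byte char #5 = F2 B8 AE 8A.
Offset 16: leading byte 0xC9 = 11001001 → 2-byte char #6 = C9 AD.
Offset 18: leading byte 0xD3 = 11010011 → 2-byte char #7 = D3 BE.
Offset 20: leading byte 0xF4 = 11110100 → 4-byte char #8 = F4 8E BF B6.
Leading byte 0xF4 = 11110100 matches 11110xxx → 4-byte sequence.
Byte 1: 0xF4 = 11110100, payload 100 (3 bits).
Byte 2: 0x8E = 10001110 (10xxxxxx ✓), payload 001110.
Byte 3: 0xBF = 10111111 (10xxxxxx ✓), payload 111111.
Byte 4: 0xB6 = 10110110 (10xxxxxx ✓), payload 110110.
Concatenate: 100001110111111110110 = 0x10EFF6 (21 bits → U+10EFF6).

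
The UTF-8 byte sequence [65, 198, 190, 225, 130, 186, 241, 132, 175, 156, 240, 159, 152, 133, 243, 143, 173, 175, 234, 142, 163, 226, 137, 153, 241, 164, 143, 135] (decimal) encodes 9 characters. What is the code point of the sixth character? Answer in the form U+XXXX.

Offset 0: leading byte 0x41 = 01000001 → 1-byte char #1 = 41.
Offset 1: leading byte 0xC6 = 11000110 → 2-byte char #2 = C6 BE.
Offset 3: leading byte 0xE1 = 11100001 → 3-byte char #3 = E1 82 BA.
Offset 6: leading byte 0xF1 = 11110001 → 4-byte char #4 = F1 84 AF 9C.
Offset 10: leading byte 0xF0 = 11110000 → 4-byte char #5 = F0 9F 98 85.
Offset 14: leading byte 0xF3 = 11110011 → 4-byte char #6 = F3 8F AD AF.
Leading byte 0xF3 = 11110011 matches 11110xxx → 4-byte sequence.
Byte 1: 0xF3 = 11110011, payload 011 (3 bits).
Byte 2: 0x8F = 10001111 (10xxxxxx ✓), payload 001111.
Byte 3: 0xAD = 10101101 (10xxxxxx ✓), payload 101101.
Byte 4: 0xAF = 10101111 (10xxxxxx ✓), payload 101111.
Concatenate: 011001111101101101111 = 0xCFB6F (21 bits → U+CFB6F).

U+CFB6F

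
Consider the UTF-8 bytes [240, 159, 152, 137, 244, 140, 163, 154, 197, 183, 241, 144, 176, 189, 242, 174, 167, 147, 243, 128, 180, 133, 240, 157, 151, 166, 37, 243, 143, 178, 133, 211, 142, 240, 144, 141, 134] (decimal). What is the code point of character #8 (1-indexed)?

U+0025

Offset 0: leading byte 0xF0 = 11110000 → 4-byte char #1 = F0 9F 98 89.
Offset 4: leading byte 0xF4 = 11110100 → 4-byte char #2 = F4 8C A3 9A.
Offset 8: leading byte 0xC5 = 11000101 → 2-byte char #3 = C5 B7.
Offset 10: leading byte 0xF1 = 11110001 → 4-byte char #4 = F1 90 B0 BD.
Offset 14: leading byte 0xF2 = 11110010 → 4-byte char #5 = F2 AE A7 93.
Offset 18: leading byte 0xF3 = 11110011 → 4-byte char #6 = F3 80 B4 85.
Offset 22: leading byte 0xF0 = 11110000 → 4-byte char #7 = F0 9D 97 A6.
Offset 26: leading byte 0x25 = 00100101 → 1-byte char #8 = 25.
Leading byte 0x25 = 00100101 matches 0xxxxxxx → 1-byte sequence.
Byte 1: 0x25 = 00100101, payload 0100101 (7 bits).
Concatenate: 0100101 = 0x25 (7 bits → U+0025).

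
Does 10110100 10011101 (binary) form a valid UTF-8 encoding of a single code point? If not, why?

Byte 0xB4 = 10110100 has the form 10xxxxxx — a continuation byte — but there is no preceding leading byte.

invalid (continuation byte with no leading byte)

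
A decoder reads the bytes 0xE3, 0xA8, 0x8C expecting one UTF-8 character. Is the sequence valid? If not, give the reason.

Leading byte 0xE3 = 11100011 → 3-byte form.
Continuation bytes 0xA8=10101000, 0x8C=10001100 all match 10xxxxxx.
Decoded value 0x3A0C is ≥ 0x800 (shortest form) and not a surrogate.

valid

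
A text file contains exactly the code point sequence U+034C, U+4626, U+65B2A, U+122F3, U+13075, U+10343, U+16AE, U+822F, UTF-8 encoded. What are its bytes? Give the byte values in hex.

U+034C: 2-byte form → CD 8C.
U+4626: 3-byte form → E4 98 A6.
U+65B2A: 4-byte form → F1 A5 AC AA.
U+122F3: 4-byte form → F0 92 8B B3.
U+13075: 4-byte form → F0 93 81 B5.
U+10343: 4-byte form → F0 90 8D 83.
U+16AE: 3-byte form → E1 9A AE.
U+822F: 3-byte form → E8 88 AF.
Concatenated (27 bytes): CD 8C E4 98 A6 F1 A5 AC AA F0 92 8B B3 F0 93 81 B5 F0 90 8D 83 E1 9A AE E8 88 AF.

CD 8C E4 98 A6 F1 A5 AC AA F0 92 8B B3 F0 93 81 B5 F0 90 8D 83 E1 9A AE E8 88 AF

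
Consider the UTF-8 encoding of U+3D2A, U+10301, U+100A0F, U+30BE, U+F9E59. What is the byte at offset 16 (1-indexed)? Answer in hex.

0xB9

1-indexed offset 16 is 0-indexed offset 15.
U+3D2A → 3-byte form E3 B4 AA at offsets 0–2.
U+10301 → 4-byte form F0 90 8C 81 at offsets 3–6.
U+100A0F → 4-byte form F4 80 A8 8F at offsets 7–10.
U+30BE → 3-byte form E3 82 BE at offsets 11–13.
U+F9E59 → 4-byte form F3 B9 B9 99 at offsets 14–17.
Offset 15 falls in char 5's range; it's byte 2 of F3 B9 B9 99 = 0xB9.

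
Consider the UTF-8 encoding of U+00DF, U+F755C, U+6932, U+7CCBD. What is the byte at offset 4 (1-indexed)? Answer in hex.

1-indexed offset 4 is 0-indexed offset 3.
U+00DF → 2-byte form C3 9F at offsets 0–1.
U+F755C → 4-byte form F3 B7 95 9C at offsets 2–5.
Offset 3 falls in char 2's range; it's byte 2 of F3 B7 95 9C = 0xB7.

0xB7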